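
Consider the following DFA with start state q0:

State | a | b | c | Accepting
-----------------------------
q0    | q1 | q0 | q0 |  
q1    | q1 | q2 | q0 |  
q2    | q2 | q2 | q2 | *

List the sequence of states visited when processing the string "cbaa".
q0 → q0 → q0 → q1 → q1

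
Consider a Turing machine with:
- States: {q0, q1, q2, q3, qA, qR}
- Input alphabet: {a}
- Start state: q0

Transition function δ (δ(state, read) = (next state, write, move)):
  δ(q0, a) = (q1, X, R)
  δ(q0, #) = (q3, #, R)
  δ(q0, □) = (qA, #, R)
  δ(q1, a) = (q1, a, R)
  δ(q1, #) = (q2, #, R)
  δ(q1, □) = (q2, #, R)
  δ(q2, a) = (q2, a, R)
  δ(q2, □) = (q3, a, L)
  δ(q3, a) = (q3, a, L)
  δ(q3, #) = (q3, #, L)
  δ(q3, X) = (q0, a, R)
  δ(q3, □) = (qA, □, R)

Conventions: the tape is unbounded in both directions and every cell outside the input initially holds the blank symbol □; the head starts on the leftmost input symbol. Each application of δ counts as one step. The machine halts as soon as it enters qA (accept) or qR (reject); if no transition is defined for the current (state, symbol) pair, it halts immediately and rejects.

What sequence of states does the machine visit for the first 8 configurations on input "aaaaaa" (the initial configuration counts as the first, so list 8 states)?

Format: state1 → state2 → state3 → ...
Step 0: [q0]aaaaaa (head at position 0)
Step 1: δ(q0, a) = (q1, X, R)  ⊢  X[q1]aaaaa (head at position 1)
Step 2: δ(q1, a) = (q1, a, R)  ⊢  Xa[q1]aaaa (head at position 2)
Step 3: δ(q1, a) = (q1, a, R)  ⊢  Xaa[q1]aaa (head at position 3)
Step 4: δ(q1, a) = (q1, a, R)  ⊢  Xaaa[q1]aa (head at position 4)
Step 5: δ(q1, a) = (q1, a, R)  ⊢  Xaaaa[q1]a (head at position 5)
Step 6: δ(q1, a) = (q1, a, R)  ⊢  Xaaaaa[q1]□ (head at position 6)
Step 7: δ(q1, □) = (q2, #, R)  ⊢  Xaaaaa#[q2]□ (head at position 7)
Reading off the states of these 8 configurations: q0 → q1 → q1 → q1 → q1 → q1 → q1 → q2

Final answer: q0 → q1 → q1 → q1 → q1 → q1 → q1 → q2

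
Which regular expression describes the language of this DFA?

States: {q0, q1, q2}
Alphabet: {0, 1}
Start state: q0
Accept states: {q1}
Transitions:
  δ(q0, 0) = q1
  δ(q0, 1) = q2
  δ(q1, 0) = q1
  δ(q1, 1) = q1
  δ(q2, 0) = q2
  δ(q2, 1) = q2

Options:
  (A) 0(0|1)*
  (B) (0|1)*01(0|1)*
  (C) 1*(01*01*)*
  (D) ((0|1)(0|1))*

Testing sample strings against the DFA:
  '11' -> rejected
  '010' -> accepted
  '00011' -> accepted
  '01100' -> accepted
Checking each option for a counterexample:
  (A) 0(0|1)*: agrees with the DFA on all strings of length ≤ 4
  (B) (0|1)*01(0|1)*: '0' is accepted by the DFA but does not match the regex → eliminated
  (C) 1*(01*01*)*: ε is rejected by the DFA but matches the regex → eliminated
  (D) ((0|1)(0|1))*: ε is rejected by the DFA but matches the regex → eliminated
Only (A) 0(0|1)* is consistent with the DFA.

Final answer: (A) 0(0|1)*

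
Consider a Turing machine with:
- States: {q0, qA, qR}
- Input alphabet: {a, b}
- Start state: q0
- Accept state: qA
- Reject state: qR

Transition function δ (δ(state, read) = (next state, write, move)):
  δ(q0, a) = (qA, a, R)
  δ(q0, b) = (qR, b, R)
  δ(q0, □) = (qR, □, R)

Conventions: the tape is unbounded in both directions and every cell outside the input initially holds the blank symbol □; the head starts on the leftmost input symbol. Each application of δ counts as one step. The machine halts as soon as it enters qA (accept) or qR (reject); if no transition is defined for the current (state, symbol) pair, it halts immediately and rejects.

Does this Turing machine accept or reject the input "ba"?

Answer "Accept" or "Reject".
Step 0: [q0]ba (head at position 0)
Step 1: δ(q0, b) = (qR, b, R)  ⊢  b[qR]a (head at position 1)
The machine is in qR, so it halts and rejects.

Final answer: Reject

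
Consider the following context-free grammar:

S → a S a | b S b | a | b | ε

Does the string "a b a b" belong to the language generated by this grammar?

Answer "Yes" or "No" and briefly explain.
Every production places the same symbol at both ends (or yields a single symbol / ε), so every derived string is a palindrome. a b a b reversed is b a b a ≠ a b a b, so it is not a palindrome and cannot be derived (already the first step fails: the string starts with a but ends with b, so neither S → a S a nor S → b S b fits).

Final answer: No - no valid derivation exists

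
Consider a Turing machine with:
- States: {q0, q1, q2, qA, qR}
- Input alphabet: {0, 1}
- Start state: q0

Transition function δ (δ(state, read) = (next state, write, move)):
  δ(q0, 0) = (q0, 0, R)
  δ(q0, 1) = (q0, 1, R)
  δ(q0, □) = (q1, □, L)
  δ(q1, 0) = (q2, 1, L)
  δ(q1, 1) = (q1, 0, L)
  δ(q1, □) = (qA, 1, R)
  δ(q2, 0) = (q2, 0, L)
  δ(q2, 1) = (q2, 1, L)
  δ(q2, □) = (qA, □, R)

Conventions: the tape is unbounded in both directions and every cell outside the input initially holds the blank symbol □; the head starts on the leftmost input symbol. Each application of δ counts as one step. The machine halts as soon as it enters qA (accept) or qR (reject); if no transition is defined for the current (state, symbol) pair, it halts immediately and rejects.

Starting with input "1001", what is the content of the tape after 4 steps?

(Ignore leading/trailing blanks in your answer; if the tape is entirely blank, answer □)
Step 0: [q0]1001 (head at position 0)
Step 1: δ(q0, 1) = (q0, 1, R)  ⊢  1[q0]001 (head at position 1)
Step 2: δ(q0, 0) = (q0, 0, R)  ⊢  10[q0]01 (head at position 2)
Step 3: δ(q0, 0) = (q0, 0, R)  ⊢  100[q0]1 (head at position 3)
Step 4: δ(q0, 1) = (q0, 1, R)  ⊢  1001[q0]□ (head at position 4)
Tape after 4 steps (ignoring surrounding blanks): 1001

Final answer: Tape: 1001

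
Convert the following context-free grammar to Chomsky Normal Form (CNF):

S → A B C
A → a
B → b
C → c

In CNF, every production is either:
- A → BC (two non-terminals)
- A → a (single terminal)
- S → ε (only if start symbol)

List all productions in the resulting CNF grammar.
The grammar has no ε-productions or unit productions to eliminate.
A → a is already in CNF (single terminal) – keep it.
B → b is already in CNF (single terminal) – keep it.
C → c is already in CNF (single terminal) – keep it.
S → A B C has 3 symbols on the right: break it into binary productions S → A X0, X0 → B C.
Resulting CNF grammar (5 productions): A → a; B → b; C → c; S → A X0; X0 → B C

Final answer: A → a; B → b; C → c; S → A X0; X0 → B C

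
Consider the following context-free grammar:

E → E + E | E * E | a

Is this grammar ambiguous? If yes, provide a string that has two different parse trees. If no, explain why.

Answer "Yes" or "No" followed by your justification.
Two different leftmost derivations of a + a * a:
  (1) E ⇒ E + E ⇒ a + E ⇒ a + E * E ⇒ a + a * E ⇒ a + a * a   (tree groups a + (a * a))
  (2) E ⇒ E * E ⇒ E + E * E ⇒ a + E * E ⇒ a + a * E ⇒ a + a * a   (tree groups (a + a) * a)
Two distinct leftmost derivations = two distinct parse trees, so the grammar is ambiguous.

Final answer: Yes - the string 'a + a * a' has two distinct leftmost derivations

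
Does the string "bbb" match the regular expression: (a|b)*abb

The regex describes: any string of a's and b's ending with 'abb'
No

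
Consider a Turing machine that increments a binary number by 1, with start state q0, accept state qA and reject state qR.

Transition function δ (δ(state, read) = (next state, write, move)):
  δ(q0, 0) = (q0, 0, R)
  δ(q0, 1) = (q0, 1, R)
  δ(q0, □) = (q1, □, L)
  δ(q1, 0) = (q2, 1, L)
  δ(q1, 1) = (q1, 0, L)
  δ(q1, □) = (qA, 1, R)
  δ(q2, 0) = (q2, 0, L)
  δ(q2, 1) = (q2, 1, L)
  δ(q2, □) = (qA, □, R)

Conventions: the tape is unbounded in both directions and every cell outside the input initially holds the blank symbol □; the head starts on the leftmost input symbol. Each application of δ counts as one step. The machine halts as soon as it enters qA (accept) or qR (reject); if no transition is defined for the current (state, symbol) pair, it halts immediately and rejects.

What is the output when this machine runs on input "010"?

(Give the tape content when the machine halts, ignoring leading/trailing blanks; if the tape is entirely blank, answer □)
Step 0: [q0]010 (head at position 0)
Step 1: δ(q0, 0) = (q0, 0, R)  ⊢  0[q0]10 (head at position 1)
Step 2: δ(q0, 1) = (q0, 1, R)  ⊢  01[q0]0 (head at position 2)
Step 3: δ(q0, 0) = (q0, 0, R)  ⊢  010[q0]□ (head at position 3)
Step 4: δ(q0, □) = (q1, □, L)  ⊢  01[q1]0□ (head at position 2)
Step 5: δ(q1, 0) = (q2, 1, L)  ⊢  0[q2]11□ (head at position 1)
Step 6: δ(q2, 1) = (q2, 1, L)  ⊢  [q2]011□ (head at position 0)
Step 7: δ(q2, 0) = (q2, 0, L)  ⊢  [q2]□011□ (head at position -1)
Step 8: δ(q2, □) = (qA, □, R)  ⊢  □[qA]011□ (head at position 0)
The machine is in qA, so it halts and accepts.
Tape content when halted (ignoring surrounding blanks): 011

Final answer: Output: 011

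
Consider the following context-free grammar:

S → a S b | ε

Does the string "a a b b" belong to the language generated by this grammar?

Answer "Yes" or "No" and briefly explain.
A derivation exists: S ⇒ a S b ⇒ a a S b b ⇒ a a b b (using S → a S b twice, then S → ε).

Final answer: Yes - a valid derivation exists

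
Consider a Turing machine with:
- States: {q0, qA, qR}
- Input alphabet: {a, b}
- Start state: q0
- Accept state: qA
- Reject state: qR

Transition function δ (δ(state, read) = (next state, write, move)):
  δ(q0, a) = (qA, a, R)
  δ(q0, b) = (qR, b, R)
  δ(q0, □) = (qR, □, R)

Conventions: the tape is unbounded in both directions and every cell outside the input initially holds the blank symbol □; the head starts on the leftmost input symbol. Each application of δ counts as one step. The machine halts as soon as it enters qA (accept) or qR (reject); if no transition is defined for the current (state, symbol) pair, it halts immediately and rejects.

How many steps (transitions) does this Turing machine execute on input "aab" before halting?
Step 0: [q0]aab (head at position 0)
Step 1: δ(q0, a) = (qA, a, R)  ⊢  a[qA]ab (head at position 1)
The machine is in qA, so it halts and accepts.
Number of transitions executed: 1.

Final answer: 1 steps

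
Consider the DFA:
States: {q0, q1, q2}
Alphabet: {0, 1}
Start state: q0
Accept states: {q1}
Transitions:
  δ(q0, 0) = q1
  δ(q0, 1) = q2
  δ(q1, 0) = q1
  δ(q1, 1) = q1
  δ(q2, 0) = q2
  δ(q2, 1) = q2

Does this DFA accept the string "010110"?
Processing string "010110":
  q0 --0--> q1
  q1 --1--> q1
  q1 --0--> q1
  q1 --1--> q1
  q1 --1--> q1
  q1 --0--> q1
Final state: q1
Accept states: {q1}
q1 is an accept state, so the string is accepted.

Final answer: Yes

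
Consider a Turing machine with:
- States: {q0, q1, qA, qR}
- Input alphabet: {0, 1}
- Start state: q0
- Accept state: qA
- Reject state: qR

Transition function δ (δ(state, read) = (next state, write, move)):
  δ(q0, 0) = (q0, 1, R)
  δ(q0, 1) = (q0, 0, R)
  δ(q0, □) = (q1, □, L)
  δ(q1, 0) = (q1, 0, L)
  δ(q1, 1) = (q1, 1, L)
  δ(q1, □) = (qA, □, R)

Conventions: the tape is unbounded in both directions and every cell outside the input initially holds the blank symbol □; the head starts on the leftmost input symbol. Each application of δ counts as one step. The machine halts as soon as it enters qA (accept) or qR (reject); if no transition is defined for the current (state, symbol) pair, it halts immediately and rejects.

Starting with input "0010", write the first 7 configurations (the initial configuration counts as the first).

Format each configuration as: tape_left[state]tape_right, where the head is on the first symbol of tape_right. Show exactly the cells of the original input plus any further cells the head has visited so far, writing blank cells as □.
Step 0: [q0]0010 (head at position 0)
Step 1: δ(q0, 0) = (q0, 1, R)  ⊢  1[q0]010 (head at position 1)
Step 2: δ(q0, 0) = (q0, 1, R)  ⊢  11[q0]10 (head at position 2)
Step 3: δ(q0, 1) = (q0, 0, R)  ⊢  110[q0]0 (head at position 3)
Step 4: δ(q0, 0) = (q0, 1, R)  ⊢  1101[q0]□ (head at position 4)
Step 5: δ(q0, □) = (q1, □, L)  ⊢  110[q1]1□ (head at position 3)
Step 6: δ(q1, 1) = (q1, 1, L)  ⊢  11[q1]01□ (head at position 2)

Final answer: [q0]0010 ⊢ 1[q0]010 ⊢ 11[q0]10 ⊢ 110[q0]0 ⊢ 1101[q0]□ ⊢ 110[q1]1□ ⊢ 11[q1]01□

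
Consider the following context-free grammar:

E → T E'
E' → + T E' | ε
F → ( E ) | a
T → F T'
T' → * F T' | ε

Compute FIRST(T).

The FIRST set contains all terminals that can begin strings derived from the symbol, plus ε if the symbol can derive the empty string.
FIRST(F): F → ( E ) contributes '(' and F → a contributes 'a', so FIRST(F) = {(, a}. F is not nullable.
FIRST(T): T → F T' begins with F, and F is not nullable, so FIRST(T) = FIRST(F) = {(, a}.

Final answer: {(, a}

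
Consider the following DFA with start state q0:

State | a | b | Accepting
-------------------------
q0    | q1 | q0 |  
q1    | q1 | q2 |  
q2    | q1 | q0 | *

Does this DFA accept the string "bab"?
Start in q0.
Read 'b': q0 → q0
Read 'a': q0 → q1
Read 'b': q1 → q2
Final state q2 is accepting, so the string is accepted.

Final answer: Yes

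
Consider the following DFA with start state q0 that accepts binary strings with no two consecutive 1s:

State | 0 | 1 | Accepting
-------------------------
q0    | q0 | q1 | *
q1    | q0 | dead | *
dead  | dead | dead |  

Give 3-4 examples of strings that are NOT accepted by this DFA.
Any strings that end in a non-accepting state work; for example:
"110": q0 → q1 → dead → dead; dead is not accepting → rejected
"0011": q0 → q0 → q0 → q1 → dead; dead is not accepting → rejected
"1100": q0 → q1 → dead → dead → dead; dead is not accepting → rejected
"1110": q0 → q1 → dead → dead → dead; dead is not accepting → rejected

Final answer: "110", "0011", "1100", "1110"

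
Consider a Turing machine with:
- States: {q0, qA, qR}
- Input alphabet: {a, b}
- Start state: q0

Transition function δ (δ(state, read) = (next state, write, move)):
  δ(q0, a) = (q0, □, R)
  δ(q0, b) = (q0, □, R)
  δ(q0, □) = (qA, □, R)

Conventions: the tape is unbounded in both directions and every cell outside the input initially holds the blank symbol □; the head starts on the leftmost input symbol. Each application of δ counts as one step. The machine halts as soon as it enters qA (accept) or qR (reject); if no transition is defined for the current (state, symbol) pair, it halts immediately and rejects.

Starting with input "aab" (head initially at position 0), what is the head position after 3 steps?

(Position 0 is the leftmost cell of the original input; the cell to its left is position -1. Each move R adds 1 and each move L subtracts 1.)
Step 0: [q0]aab (head at position 0)
Step 1: δ(q0, a) = (q0, □, R)  ⊢  □[q0]ab (head at position 1)
Step 2: δ(q0, a) = (q0, □, R)  ⊢  □□[q0]b (head at position 2)
Step 3: δ(q0, b) = (q0, □, R)  ⊢  □□□[q0]□ (head at position 3)
Head position after 3 steps: 3

Final answer: Position 3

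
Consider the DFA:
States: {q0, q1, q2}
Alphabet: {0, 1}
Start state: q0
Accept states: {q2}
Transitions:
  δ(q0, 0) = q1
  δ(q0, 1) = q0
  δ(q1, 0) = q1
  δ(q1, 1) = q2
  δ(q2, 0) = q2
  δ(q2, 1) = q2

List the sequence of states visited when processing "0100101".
Starting at q0
Read '0': q0 -> q1
Read '1': q1 -> q2
Read '0': q2 -> q2
Read '0': q2 -> q2
Read '1': q2 -> q2
Read '0': q2 -> q2
Read '1': q2 -> q2

Final answer: q0 -> q1 -> q2 -> q2 -> q2 -> q2 -> q2 -> q2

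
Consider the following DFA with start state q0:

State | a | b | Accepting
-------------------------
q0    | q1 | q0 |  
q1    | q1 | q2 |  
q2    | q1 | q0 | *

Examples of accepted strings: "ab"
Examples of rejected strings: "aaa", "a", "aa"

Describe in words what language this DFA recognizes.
strings over {a,b} ending with 'ab'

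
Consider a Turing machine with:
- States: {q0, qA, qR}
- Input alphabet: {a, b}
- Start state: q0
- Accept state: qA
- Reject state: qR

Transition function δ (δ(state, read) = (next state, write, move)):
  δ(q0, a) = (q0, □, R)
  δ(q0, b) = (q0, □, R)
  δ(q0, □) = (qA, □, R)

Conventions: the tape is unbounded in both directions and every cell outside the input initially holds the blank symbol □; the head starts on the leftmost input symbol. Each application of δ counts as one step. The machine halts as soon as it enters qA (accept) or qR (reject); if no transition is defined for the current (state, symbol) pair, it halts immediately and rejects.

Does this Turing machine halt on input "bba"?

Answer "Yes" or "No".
Step 0: [q0]bba (head at position 0)
Step 1: δ(q0, b) = (q0, □, R)  ⊢  □[q0]ba (head at position 1)
Step 2: δ(q0, b) = (q0, □, R)  ⊢  □□[q0]a (head at position 2)
Step 3: δ(q0, a) = (q0, □, R)  ⊢  □□□[q0]□ (head at position 3)
Step 4: δ(q0, □) = (qA, □, R)  ⊢  □□□□[qA]□ (head at position 4)
The machine is in qA, so it halts and accepts.
It halts after 4 steps.

Final answer: Yes - halts after 4 steps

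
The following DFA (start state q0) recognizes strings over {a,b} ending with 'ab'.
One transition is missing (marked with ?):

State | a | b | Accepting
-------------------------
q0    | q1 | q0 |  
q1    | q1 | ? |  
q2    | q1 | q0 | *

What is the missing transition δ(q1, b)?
q2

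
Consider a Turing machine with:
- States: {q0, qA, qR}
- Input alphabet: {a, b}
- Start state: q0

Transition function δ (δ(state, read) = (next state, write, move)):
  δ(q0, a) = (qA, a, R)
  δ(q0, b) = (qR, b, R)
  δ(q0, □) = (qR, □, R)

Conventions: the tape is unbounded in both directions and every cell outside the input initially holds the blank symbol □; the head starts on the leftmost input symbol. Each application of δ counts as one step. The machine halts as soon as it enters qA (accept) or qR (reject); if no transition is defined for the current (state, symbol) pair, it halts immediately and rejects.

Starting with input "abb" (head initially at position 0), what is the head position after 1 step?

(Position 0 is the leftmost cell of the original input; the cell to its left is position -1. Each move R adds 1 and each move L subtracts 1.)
Step 0: [q0]abb (head at position 0)
Step 1: δ(q0, a) = (qA, a, R)  ⊢  a[qA]bb (head at position 1)
Head position after 1 step: 1

Final answer: Position 1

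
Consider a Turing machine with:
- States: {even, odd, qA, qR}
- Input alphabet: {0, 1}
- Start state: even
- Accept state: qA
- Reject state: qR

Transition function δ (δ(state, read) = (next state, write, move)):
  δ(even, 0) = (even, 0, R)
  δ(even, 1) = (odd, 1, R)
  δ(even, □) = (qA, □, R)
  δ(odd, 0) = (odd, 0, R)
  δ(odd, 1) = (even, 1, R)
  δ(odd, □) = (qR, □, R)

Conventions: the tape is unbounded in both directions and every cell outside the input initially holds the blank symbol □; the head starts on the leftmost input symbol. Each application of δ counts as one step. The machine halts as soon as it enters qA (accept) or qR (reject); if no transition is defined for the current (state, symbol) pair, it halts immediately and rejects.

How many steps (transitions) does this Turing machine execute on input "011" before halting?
Step 0: [even]011 (head at position 0)
Step 1: δ(even, 0) = (even, 0, R)  ⊢  0[even]11 (head at position 1)
Step 2: δ(even, 1) = (odd, 1, R)  ⊢  01[odd]1 (head at position 2)
Step 3: δ(odd, 1) = (even, 1, R)  ⊢  011[even]□ (head at position 3)
Step 4: δ(even, □) = (qA, □, R)  ⊢  011□[qA]□ (head at position 4)
The machine is in qA, so it halts and accepts.
Number of transitions executed: 4.

Final answer: 4 steps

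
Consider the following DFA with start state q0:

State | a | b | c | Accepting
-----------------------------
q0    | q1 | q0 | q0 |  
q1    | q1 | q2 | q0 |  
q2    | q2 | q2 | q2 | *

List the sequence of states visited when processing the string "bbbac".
q0 → q0 → q0 → q0 → q1 → q0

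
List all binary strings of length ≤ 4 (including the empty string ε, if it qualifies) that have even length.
Checking every binary string of length 0 to 4:
  Length 0: accepted: ε | rejected: (none)
  Length 1: accepted: (none) | rejected: 0, 1
  Length 2: accepted: 00, 01, 10, 11 | rejected: (none)
  Length 3: accepted: (none) | rejected: 000, 001, 010, 011, 100, 101, 110, 111
  Length 4: accepted: 0000, 0001, 0010, 0011, 0100, 0101, 0110, 0111, 1000, 1001, 1010, 1011, 1100, 1101, 1110, 1111 | rejected: (none)
Total: 21 string(s).

Final answer: ε, 00, 01, 10, 11, 0000, 0001, 0010, 0011, 0100, 0101, 0110, 0111, 1000, 1001, 1010, 1011, 1100, 1101, 1110, 1111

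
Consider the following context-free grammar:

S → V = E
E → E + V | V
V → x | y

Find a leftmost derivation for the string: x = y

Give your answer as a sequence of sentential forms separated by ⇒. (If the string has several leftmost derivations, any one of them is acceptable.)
Start with S.
Step 1: the leftmost non-terminal is S; apply S → V = E:  V = E
Step 2: the leftmost non-terminal is V; apply V → x:  x = E
Step 3: the leftmost non-terminal is E; apply E → V:  x = V
Step 4: the leftmost non-terminal is V; apply V → y:  x = y

Final answer: S ⇒ V = E ⇒ x = E ⇒ x = V ⇒ x = y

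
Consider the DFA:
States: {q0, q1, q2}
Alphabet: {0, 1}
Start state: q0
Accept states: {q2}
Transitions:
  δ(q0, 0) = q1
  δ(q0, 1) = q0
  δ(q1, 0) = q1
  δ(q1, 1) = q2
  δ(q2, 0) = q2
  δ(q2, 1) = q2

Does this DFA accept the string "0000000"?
Processing string "0000000":
  q0 --0--> q1
  q1 --0--> q1
  q1 --0--> q1
  q1 --0--> q1
  q1 --0--> q1
  q1 --0--> q1
  q1 --0--> q1
Final state: q1
Accept states: {q2}
q1 is not an accept state, so the string is rejected.

Final answer: No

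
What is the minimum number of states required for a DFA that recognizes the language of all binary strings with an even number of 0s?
Language: binary strings with an even number of 0s
Lower bound (Myhill–Nerode): the prefixes ε, 0 are pairwise distinguishable:
  ε vs 0: suffix ε distinguishes them (ε has zero 0s (accepted), 0 has one 0 (rejected))
So any DFA needs at least 2 states.
Upper bound: a DFA with 2 states exists (one state per class above).
Minimum states: 2

Final answer: 2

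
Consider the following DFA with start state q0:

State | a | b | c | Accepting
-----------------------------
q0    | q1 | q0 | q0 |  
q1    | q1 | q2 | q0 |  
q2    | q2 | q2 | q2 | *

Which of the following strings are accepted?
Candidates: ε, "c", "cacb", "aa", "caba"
ε: q0; q0 is not accepting → rejected
"c": q0 → q0; q0 is not accepting → rejected
"cacb": q0 → q0 → q1 → q0 → q0; q0 is not accepting → rejected
"aa": q0 → q1 → q1; q1 is not accepting → rejected
"caba": q0 → q0 → q1 → q2 → q2; q2 is accepting → accepted

Final answer: "caba"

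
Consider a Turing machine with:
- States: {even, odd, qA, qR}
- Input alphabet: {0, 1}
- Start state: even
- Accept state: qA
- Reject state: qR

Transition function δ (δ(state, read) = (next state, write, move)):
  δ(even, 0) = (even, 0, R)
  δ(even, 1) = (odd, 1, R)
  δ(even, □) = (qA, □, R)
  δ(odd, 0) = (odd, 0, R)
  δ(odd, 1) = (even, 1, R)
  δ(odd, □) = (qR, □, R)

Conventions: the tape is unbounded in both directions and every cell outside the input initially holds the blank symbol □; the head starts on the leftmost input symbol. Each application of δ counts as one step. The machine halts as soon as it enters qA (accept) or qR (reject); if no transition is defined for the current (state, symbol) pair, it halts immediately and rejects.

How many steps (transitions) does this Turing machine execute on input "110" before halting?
Step 0: [even]110 (head at position 0)
Step 1: δ(even, 1) = (odd, 1, R)  ⊢  1[odd]10 (head at position 1)
Step 2: δ(odd, 1) = (even, 1, R)  ⊢  11[even]0 (head at position 2)
Step 3: δ(even, 0) = (even, 0, R)  ⊢  110[even]□ (head at position 3)
Step 4: δ(even, □) = (qA, □, R)  ⊢  110□[qA]□ (head at position 4)
The machine is in qA, so it halts and accepts.
Number of transitions executed: 4.

Final answer: 4 steps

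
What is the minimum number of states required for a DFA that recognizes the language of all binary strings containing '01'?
Language: binary strings containing '01'
Lower bound (Myhill–Nerode): the prefixes ε, 0, 01 are pairwise distinguishable:
  ε vs 01: suffix ε distinguishes them (ε is rejected, 01 is accepted)
  0 vs 01: suffix ε distinguishes them (0 is rejected, 01 is accepted)
  ε vs 0: suffix 1 distinguishes them (ε·1 = 1 is rejected, 0·1 = 01 is accepted)
So any DFA needs at least 3 states.
Upper bound: a DFA with 3 states exists (one state per class above: 'no progress', 'last symbol 0', and 'seen 01' (accepting sink)).
Minimum states: 3

Final answer: 3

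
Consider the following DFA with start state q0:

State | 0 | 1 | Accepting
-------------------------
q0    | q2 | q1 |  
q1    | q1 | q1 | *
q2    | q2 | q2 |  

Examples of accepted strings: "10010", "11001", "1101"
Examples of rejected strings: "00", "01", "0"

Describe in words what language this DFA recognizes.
non-empty binary strings starting with 1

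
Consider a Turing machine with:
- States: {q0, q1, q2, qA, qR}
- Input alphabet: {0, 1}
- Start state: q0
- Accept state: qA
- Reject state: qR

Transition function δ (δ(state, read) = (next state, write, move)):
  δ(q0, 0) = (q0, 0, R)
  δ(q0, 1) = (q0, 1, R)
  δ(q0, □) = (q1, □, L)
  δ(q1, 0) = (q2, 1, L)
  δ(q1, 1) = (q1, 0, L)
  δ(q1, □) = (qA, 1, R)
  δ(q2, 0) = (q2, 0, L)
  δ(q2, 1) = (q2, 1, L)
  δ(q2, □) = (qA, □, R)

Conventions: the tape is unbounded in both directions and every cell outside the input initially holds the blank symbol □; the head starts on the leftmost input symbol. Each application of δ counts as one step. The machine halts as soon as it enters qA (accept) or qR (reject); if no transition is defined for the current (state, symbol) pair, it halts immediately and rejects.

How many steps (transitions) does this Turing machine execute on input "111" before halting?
Step 0: [q0]111 (head at position 0)
Step 1: δ(q0, 1) = (q0, 1, R)  ⊢  1[q0]11 (head at position 1)
Step 2: δ(q0, 1) = (q0, 1, R)  ⊢  11[q0]1 (head at position 2)
Step 3: δ(q0, 1) = (q0, 1, R)  ⊢  111[q0]□ (head at position 3)
Step 4: δ(q0, □) = (q1, □, L)  ⊢  11[q1]1□ (head at position 2)
Step 5: δ(q1, 1) = (q1, 0, L)  ⊢  1[q1]10□ (head at position 1)
Step 6: δ(q1, 1) = (q1, 0, L)  ⊢  [q1]100□ (head at position 0)
Step 7: δ(q1, 1) = (q1, 0, L)  ⊢  [q1]□000□ (head at position -1)
Step 8: δ(q1, □) = (qA, 1, R)  ⊢  1[qA]000□ (head at position 0)
The machine is in qA, so it halts and accepts.
Number of transitions executed: 8.

Final answer: 8 steps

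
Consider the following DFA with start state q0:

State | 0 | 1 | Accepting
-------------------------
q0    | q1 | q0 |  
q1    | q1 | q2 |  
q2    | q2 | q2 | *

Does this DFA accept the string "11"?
Start in q0.
Read '1': q0 → q0
Read '1': q0 → q0
Final state q0 is not accepting, so the string is rejected.

Final answer: No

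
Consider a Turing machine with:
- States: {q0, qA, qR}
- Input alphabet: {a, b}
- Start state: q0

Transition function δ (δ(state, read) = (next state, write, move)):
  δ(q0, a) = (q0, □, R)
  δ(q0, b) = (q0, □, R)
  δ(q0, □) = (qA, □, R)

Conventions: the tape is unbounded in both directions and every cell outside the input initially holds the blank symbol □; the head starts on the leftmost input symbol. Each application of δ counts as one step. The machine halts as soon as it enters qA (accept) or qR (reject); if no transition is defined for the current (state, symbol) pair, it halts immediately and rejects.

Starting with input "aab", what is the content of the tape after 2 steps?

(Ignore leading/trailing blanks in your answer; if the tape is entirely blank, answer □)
Step 0: [q0]aab (head at position 0)
Step 1: δ(q0, a) = (q0, □, R)  ⊢  □[q0]ab (head at position 1)
Step 2: δ(q0, a) = (q0, □, R)  ⊢  □□[q0]b (head at position 2)
Tape after 2 steps (ignoring surrounding blanks): b

Final answer: Tape: b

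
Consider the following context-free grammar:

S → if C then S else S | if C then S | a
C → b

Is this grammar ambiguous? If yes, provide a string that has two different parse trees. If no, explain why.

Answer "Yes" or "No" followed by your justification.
The 'dangling else' can attach to either if. Two leftmost derivations of  if b then if b then a else a:
  (1) S ⇒ if C then S else S ⇒ if b then S else S ⇒ if b then if C then S else S ⇒ if b then if b then S else S ⇒ if b then if b then a else S ⇒ if b then if b then a else a   (else belongs to the outer if)
  (2) S ⇒ if C then S ⇒ if b then S ⇒ if b then if C then S else S ⇒ if b then if b then S else S ⇒ if b then if b then a else S ⇒ if b then if b then a else a   (else belongs to the inner if)
Two distinct parse trees for the same string, so the grammar is ambiguous.

Final answer: Yes - the string 'if b then if b then a else a' has two distinct leftmost derivations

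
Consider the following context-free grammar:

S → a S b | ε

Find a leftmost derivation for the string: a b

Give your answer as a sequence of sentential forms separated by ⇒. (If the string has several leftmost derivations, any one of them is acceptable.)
Start with S.
Step 1: the leftmost non-terminal is S; apply S → a S b:  a S b
Step 2: the leftmost non-terminal is S; apply S → ε:  a b

Final answer: S ⇒ a S b ⇒ a b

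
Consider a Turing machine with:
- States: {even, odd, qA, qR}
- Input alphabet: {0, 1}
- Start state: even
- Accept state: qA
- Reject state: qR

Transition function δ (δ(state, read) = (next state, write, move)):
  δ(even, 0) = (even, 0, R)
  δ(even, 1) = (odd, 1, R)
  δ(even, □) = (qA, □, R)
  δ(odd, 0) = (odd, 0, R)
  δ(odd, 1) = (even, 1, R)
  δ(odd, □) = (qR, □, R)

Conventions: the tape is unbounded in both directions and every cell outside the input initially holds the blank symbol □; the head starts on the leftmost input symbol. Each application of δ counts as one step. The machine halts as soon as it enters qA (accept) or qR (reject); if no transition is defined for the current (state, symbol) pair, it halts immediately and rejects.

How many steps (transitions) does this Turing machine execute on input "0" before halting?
Step 0: [even]0 (head at position 0)
Step 1: δ(even, 0) = (even, 0, R)  ⊢  0[even]□ (head at position 1)
Step 2: δ(even, □) = (qA, □, R)  ⊢  0□[qA]□ (head at position 2)
The machine is in qA, so it halts and accepts.
Number of transitions executed: 2.

Final answer: 2 steps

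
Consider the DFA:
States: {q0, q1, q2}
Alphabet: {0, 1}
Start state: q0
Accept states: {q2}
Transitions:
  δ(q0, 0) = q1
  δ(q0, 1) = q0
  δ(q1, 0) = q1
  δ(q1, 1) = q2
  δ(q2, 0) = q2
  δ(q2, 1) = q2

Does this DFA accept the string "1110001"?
Processing string "1110001":
  q0 --1--> q0
  q0 --1--> q0
  q0 --1--> q0
  q0 --0--> q1
  q1 --0--> q1
  q1 --0--> q1
  q1 --1--> q2
Final state: q2
Accept states: {q2}
q2 is an accept state, so the string is accepted.

Final answer: Yes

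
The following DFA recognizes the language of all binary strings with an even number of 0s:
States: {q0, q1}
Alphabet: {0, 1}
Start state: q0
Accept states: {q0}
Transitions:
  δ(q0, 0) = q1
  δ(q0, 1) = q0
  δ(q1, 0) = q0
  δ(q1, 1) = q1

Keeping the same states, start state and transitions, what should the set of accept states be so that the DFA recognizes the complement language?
The DFA is complete (every state has a transition on every symbol), so the complement
is recognized by the same DFA with accepting and non-accepting states swapped.
Original accept states: {q0}
Complement accept states = All states - Original accept states
= {q0, q1} - {q0}
= {q1}
Complement language: strings with an ODD number of 0s

Final answer: {q1}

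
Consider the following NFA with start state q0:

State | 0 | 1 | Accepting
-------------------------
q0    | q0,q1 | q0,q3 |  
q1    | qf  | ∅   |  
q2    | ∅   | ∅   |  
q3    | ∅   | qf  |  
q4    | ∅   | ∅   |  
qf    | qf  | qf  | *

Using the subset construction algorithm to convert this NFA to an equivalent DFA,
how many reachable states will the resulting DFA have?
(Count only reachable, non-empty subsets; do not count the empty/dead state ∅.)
Start subset: {q0}
{q0}: on 0 → {q0, q1}, on 1 → {q0, q3}
{q0, q1}: on 0 → {q0, q1, qf}, on 1 → {q0, q3}
{q0, q3}: on 0 → {q0, q1}, on 1 → {q0, q3, qf}
{q0, q1, qf}: on 0 → {q0, q1, qf}, on 1 → {q0, q3, qf}
{q0, q3, qf}: on 0 → {q0, q1, qf}, on 1 → {q0, q3, qf}
Reachable non-empty subsets: {q0}, {q0, q1}, {q0, q3}, {q0, q1, qf}, {q0, q3, qf} — 5 in total.

Final answer: 5 states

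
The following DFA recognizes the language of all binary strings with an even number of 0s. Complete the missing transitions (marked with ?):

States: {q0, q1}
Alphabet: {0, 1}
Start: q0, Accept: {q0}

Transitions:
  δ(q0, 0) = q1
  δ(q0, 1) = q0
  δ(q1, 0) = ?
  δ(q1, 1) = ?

What each state remembers (consistent with the given transitions and accept states):
  q0: an even number of 0s has been read so far
  q1: an odd number of 0s has been read so far
Filling in the missing entries:
  δ(q1, 0): in q1 (an odd number of 0s has been read so far), after reading 0 we have: an even number of 0s has been read so far → q0
  δ(q1, 1): in q1 (an odd number of 0s has been read so far), after reading 1 we have: an odd number of 0s has been read so far → q1

Final answer: δ(q1, 0) = q0; δ(q1, 1) = q1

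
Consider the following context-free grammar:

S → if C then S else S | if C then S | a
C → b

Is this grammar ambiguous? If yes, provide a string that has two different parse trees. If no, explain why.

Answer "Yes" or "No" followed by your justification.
The 'dangling else' can attach to either if. Two leftmost derivations of  if b then if b then a else a:
  (1) S ⇒ if C then S else S ⇒ if b then S else S ⇒ if b then if C then S else S ⇒ if b then if b then S else S ⇒ if b then if b then a else S ⇒ if b then if b then a else a   (else belongs to the outer if)
  (2) S ⇒ if C then S ⇒ if b then S ⇒ if b then if C then S else S ⇒ if b then if b then S else S ⇒ if b then if b then a else S ⇒ if b then if b then a else a   (else belongs to the inner if)
Two distinct parse trees for the same string, so the grammar is ambiguous.

Final answer: Yes - the string 'if b then if b then a else a' has two distinct leftmost derivations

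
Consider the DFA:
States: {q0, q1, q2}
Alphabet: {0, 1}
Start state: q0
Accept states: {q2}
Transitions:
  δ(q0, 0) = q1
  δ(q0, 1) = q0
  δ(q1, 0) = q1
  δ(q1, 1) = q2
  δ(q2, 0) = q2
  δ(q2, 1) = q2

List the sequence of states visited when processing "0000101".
Starting at q0
Read '0': q0 -> q1
Read '0': q1 -> q1
Read '0': q1 -> q1
Read '0': q1 -> q1
Read '1': q1 -> q2
Read '0': q2 -> q2
Read '1': q2 -> q2

Final answer: q0 -> q1 -> q1 -> q1 -> q1 -> q2 -> q2 -> q2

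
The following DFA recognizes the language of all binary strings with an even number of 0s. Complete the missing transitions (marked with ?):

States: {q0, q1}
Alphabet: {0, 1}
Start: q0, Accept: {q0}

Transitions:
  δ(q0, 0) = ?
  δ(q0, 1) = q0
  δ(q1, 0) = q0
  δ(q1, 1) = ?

What each state remembers (consistent with the given transitions and accept states):
  q0: an even number of 0s has been read so far
  q1: an odd number of 0s has been read so far
Filling in the missing entries:
  δ(q0, 0): in q0 (an even number of 0s has been read so far), after reading 0 we have: an odd number of 0s has been read so far → q1
  δ(q1, 1): in q1 (an odd number of 0s has been read so far), after reading 1 we have: an odd number of 0s has been read so far → q1

Final answer: δ(q0, 0) = q1; δ(q1, 1) = q1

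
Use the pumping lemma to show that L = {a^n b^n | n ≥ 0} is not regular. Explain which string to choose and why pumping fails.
Language: L = {a^n b^n | n ≥ 0} (equal numbers of a's followed by b's)
Step 1: Assume for contradiction that L is regular, with pumping length p.
Step 2: Choose s = a^p b^p. Then s ∈ L (it has p a's followed by p b's) and |s| ≥ p.
Step 3: Consider any decomposition s = xyz with |xy| ≤ p and |y| > 0. Since |xy| ≤ p and the first p symbols of s are all a's, y = a^k for some k with 1 ≤ k ≤ p.
Step 4: Pumping up (i = 2): xy²z = a^(p+k) b^p, which has more a's than b's, so xy²z ∉ L.
This contradicts the pumping lemma, so L is not regular.

Final answer: Choose s = a^p b^p. Since |xy| ≤ p, y = a^k with k ≥ 1. Then xy²z = a^(p+k) b^p ∉ L.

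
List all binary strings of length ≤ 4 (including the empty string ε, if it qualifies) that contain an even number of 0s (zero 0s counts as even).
Checking every binary string of length 0 to 4:
  Length 0: accepted: ε | rejected: (none)
  Length 1: accepted: 1 | rejected: 0
  Length 2: accepted: 00, 11 | rejected: 01, 10
  Length 3: accepted: 001, 010, 100, 111 | rejected: 000, 011, 101, 110
  Length 4: accepted: 0000, 0011, 0101, 0110, 1001, 1010, 1100, 1111 | rejected: 0001, 0010, 0100, 0111, 1000, 1011, 1101, 1110
Total: 16 string(s).

Final answer: ε, 1, 00, 11, 001, 010, 100, 111, 0000, 0011, 0101, 0110, 1001, 1010, 1100, 1111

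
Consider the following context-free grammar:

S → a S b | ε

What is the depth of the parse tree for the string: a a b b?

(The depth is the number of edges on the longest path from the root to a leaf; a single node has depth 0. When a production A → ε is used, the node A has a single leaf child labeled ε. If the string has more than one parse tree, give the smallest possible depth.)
The only parse tree applies S → a S b 2 times (once per matching a…b pair) and then S → ε.
The S nodes sit at depths 0, 1, …, 2; the innermost S (depth 2) has the single child ε at depth 3.
The terminal leaves a, b are at depths 1..2, so the longest root-to-leaf path is S → S → … → S → ε with 3 edges.
Depth = 3.

Final answer: 3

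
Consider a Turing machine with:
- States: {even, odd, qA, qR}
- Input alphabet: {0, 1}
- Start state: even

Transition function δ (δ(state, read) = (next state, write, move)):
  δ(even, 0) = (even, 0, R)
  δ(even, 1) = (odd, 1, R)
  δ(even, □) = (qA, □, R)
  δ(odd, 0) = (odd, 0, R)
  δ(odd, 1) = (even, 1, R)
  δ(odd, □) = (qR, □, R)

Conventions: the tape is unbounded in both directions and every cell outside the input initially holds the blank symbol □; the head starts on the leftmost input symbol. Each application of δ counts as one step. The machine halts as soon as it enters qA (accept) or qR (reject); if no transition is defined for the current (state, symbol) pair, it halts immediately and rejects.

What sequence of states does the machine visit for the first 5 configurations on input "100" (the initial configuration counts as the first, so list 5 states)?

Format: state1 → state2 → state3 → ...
Step 0: [even]100 (head at position 0)
Step 1: δ(even, 1) = (odd, 1, R)  ⊢  1[odd]00 (head at position 1)
Step 2: δ(odd, 0) = (odd, 0, R)  ⊢  10[odd]0 (head at position 2)
Step 3: δ(odd, 0) = (odd, 0, R)  ⊢  100[odd]□ (head at position 3)
Step 4: δ(odd, □) = (qR, □, R)  ⊢  100□[qR]□ (head at position 4)
Reading off the states of these 5 configurations: even → odd → odd → odd → qR

Final answer: even → odd → odd → odd → qR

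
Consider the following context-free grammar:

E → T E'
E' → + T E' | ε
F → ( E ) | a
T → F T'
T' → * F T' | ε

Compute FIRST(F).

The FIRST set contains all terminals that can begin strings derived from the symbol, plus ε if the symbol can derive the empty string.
FIRST(F): F → ( E ) contributes '(' and F → a contributes 'a', so FIRST(F) = {(, a}. F is not nullable.

Final answer: {(, a}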